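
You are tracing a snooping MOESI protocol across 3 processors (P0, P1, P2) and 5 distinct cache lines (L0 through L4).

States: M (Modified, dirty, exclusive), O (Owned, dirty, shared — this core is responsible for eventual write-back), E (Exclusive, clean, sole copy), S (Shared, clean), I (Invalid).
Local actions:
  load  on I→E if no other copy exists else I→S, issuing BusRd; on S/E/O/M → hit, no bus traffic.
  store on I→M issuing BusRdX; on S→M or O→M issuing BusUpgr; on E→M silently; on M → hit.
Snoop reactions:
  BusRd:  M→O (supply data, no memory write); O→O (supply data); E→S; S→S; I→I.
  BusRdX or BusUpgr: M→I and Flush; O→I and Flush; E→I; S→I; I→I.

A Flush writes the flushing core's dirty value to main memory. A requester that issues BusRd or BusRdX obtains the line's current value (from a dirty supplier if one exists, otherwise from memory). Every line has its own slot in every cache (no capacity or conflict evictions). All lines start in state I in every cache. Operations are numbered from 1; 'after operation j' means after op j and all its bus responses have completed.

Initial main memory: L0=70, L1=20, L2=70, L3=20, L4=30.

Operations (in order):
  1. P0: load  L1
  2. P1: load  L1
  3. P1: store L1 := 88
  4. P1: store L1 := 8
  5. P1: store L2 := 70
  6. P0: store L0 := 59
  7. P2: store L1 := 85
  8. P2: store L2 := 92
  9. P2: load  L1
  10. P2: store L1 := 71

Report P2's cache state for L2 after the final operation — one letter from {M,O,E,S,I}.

state = M

1. P0: load  L1  bus=[BusRd]  L1: P0=E P1=I P2=I  mem[L1]=20
2. P1: load  L1  bus=[BusRd]  L1: P0=S P1=S P2=I  mem[L1]=20
3. P1: store L1 := 88  bus=[BusUpgr]  L1: P0=I P1=M P2=I  mem[L1]=20
4. P1: store L1 := 8  bus=[-]  L1: P0=I P1=M P2=I  mem[L1]=20
5. P1: store L2 := 70  bus=[BusRdX]  L2: P0=I P1=M P2=I  mem[L2]=70
6. P0: store L0 := 59  bus=[BusRdX]  L0: P0=M P1=I P2=I  mem[L0]=70
7. P2: store L1 := 85  bus=[BusRdX,Flush]  L1: P0=I P1=I P2=M  mem[L1]=8
8. P2: store L2 := 92  bus=[BusRdX,Flush]  L2: P0=I P1=I P2=M  mem[L2]=70
9. P2: load  L1  bus=[-]  L1: P0=I P1=I P2=M  mem[L1]=8
10. P2: store L1 := 71  bus=[-]  L1: P0=I P1=I P2=M  mem[L1]=8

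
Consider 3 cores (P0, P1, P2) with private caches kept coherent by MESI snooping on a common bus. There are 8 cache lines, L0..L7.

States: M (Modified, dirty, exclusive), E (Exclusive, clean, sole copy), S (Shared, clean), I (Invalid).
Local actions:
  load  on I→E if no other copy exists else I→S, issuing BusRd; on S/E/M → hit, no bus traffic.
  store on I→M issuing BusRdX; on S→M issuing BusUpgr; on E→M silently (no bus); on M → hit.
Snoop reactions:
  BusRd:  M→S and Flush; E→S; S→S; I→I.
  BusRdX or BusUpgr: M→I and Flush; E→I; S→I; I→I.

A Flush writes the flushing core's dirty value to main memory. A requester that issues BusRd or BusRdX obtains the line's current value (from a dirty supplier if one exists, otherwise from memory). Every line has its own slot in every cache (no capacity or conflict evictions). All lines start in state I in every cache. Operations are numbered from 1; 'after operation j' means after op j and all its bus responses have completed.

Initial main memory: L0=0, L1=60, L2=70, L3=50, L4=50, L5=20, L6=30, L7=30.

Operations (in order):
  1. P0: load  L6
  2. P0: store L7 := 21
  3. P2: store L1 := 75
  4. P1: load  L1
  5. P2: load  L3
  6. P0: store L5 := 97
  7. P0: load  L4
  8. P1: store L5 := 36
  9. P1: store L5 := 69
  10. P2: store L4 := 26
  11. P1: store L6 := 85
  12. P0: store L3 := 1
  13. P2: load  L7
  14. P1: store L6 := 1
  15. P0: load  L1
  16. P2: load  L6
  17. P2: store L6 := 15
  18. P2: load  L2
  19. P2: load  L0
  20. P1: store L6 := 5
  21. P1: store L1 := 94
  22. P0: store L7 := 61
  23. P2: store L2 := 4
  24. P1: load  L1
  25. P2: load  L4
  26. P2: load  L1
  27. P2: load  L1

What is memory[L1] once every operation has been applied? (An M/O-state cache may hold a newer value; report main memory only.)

memory[L1] = 94

1. P0: load  L6  bus=[BusRd]  L6: P0=E P1=I P2=I  mem[L6]=30
2. P0: store L7 := 21  bus=[BusRdX]  L7: P0=M P1=I P2=I  mem[L7]=30
3. P2: store L1 := 75  bus=[BusRdX]  L1: P0=I P1=I P2=M  mem[L1]=60
4. P1: load  L1  bus=[BusRd,Flush]  L1: P0=I P1=S P2=S  mem[L1]=75
5. P2: load  L3  bus=[BusRd]  L3: P0=I P1=I P2=E  mem[L3]=50
6. P0: store L5 := 97  bus=[BusRdX]  L5: P0=M P1=I P2=I  mem[L5]=20
7. P0: load  L4  bus=[BusRd]  L4: P0=E P1=I P2=I  mem[L4]=50
8. P1: store L5 := 36  bus=[BusRdX,Flush]  L5: P0=I P1=M P2=I  mem[L5]=97
9. P1: store L5 := 69  bus=[-]  L5: P0=I P1=M P2=I  mem[L5]=97
10. P2: store L4 := 26  bus=[BusRdX]  L4: P0=I P1=I P2=M  mem[L4]=50
11. P1: store L6 := 85  bus=[BusRdX]  L6: P0=I P1=M P2=I  mem[L6]=30
12. P0: store L3 := 1  bus=[BusRdX]  L3: P0=M P1=I P2=I  mem[L3]=50
13. P2: load  L7  bus=[BusRd,Flush]  L7: P0=S P1=I P2=S  mem[L7]=21
14. P1: store L6 := 1  bus=[-]  L6: P0=I P1=M P2=I  mem[L6]=30
15. P0: load  L1  bus=[BusRd]  L1: P0=S P1=S P2=S  mem[L1]=75
16. P2: load  L6  bus=[BusRd,Flush]  L6: P0=I P1=S P2=S  mem[L6]=1
17. P2: store L6 := 15  bus=[BusUpgr]  L6: P0=I P1=I P2=M  mem[L6]=1
18. P2: load  L2  bus=[BusRd]  L2: P0=I P1=I P2=E  mem[L2]=70
19. P2: load  L0  bus=[BusRd]  L0: P0=I P1=I P2=E  mem[L0]=0
20. P1: store L6 := 5  bus=[BusRdX,Flush]  L6: P0=I P1=M P2=I  mem[L6]=15
21. P1: store L1 := 94  bus=[BusUpgr]  L1: P0=I P1=M P2=I  mem[L1]=75
22. P0: store L7 := 61  bus=[BusUpgr]  L7: P0=M P1=I P2=I  mem[L7]=21
23. P2: store L2 := 4  bus=[-]  L2: P0=I P1=I P2=M  mem[L2]=70
24. P1: load  L1  bus=[-]  L1: P0=I P1=M P2=I  mem[L1]=75
25. P2: load  L4  bus=[-]  L4: P0=I P1=I P2=M  mem[L4]=50
26. P2: load  L1  bus=[BusRd,Flush]  L1: P0=I P1=S P2=S  mem[L1]=94
27. P2: load  L1  bus=[-]  L1: P0=I P1=S P2=S  mem[L1]=94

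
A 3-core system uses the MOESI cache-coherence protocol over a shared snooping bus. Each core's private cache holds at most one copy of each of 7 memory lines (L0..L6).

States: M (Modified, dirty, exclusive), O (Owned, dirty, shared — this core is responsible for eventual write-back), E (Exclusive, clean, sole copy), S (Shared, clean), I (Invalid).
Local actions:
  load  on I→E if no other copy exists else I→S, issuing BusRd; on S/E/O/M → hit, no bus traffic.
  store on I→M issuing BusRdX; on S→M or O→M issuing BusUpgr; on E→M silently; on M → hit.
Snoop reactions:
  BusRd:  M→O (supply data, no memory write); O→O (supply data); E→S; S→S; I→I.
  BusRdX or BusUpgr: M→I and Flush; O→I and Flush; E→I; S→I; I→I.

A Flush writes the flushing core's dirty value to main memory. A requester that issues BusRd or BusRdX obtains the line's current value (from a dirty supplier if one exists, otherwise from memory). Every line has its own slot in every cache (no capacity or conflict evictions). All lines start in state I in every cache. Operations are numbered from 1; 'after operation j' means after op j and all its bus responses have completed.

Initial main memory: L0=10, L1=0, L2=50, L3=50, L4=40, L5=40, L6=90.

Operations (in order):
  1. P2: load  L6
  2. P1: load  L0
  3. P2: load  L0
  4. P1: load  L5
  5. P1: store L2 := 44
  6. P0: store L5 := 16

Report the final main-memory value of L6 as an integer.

  op1 P2: load  L6 → I/I/E on L6; bus BusRd; mem=90
  op2 P1: load  L0 → I/E/I on L0; bus BusRd; mem=10
  op3 P2: load  L0 → I/S/S on L0; bus BusRd; mem=10
  op4 P1: load  L5 → I/E/I on L5; bus BusRd; mem=40
  op5 P1: store L2 := 44 → I/M/I on L2; bus BusRdX; mem=50
  op6 P0: store L5 := 16 → M/I/I on L5; bus BusRdX; mem=40

memory[L6] = 90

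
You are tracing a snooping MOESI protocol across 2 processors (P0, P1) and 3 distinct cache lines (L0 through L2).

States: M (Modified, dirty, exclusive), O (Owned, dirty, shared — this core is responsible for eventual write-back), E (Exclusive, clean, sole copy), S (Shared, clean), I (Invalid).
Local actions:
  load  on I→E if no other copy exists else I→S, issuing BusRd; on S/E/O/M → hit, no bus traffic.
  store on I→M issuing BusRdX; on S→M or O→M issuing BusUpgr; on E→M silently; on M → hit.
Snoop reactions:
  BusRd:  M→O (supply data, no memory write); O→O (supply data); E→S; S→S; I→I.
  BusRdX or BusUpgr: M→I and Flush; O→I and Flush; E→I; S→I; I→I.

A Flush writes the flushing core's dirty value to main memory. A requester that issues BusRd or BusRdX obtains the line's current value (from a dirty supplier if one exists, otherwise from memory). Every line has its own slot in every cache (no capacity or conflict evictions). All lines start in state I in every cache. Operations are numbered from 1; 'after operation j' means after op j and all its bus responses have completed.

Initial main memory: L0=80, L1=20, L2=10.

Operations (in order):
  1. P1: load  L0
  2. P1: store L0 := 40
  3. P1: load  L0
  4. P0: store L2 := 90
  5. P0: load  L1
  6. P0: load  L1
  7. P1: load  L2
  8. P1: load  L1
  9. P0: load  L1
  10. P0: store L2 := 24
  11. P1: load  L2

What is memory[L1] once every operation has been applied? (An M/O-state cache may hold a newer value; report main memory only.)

memory[L1] = 20

[1] P1: load  L0 | P0:I, P1:E(80) | bus: BusRd
[2] P1: store L0 := 40 | P0:I, P1:M(40) | bus: none
[3] P1: load  L0 | P0:I, P1:M(40) | bus: none
[4] P0: store L2 := 90 | P0:M(90), P1:I | bus: BusRdX
[5] P0: load  L1 | P0:E(20), P1:I | bus: BusRd
[6] P0: load  L1 | P0:E(20), P1:I | bus: none
[7] P1: load  L2 | P0:O(90), P1:S(90) | bus: BusRd
[8] P1: load  L1 | P0:S(20), P1:S(20) | bus: BusRd
[9] P0: load  L1 | P0:S(20), P1:S(20) | bus: none
[10] P0: store L2 := 24 | P0:M(24), P1:I | bus: BusUpgr
[11] P1: load  L2 | P0:O(24), P1:S(24) | bus: BusRd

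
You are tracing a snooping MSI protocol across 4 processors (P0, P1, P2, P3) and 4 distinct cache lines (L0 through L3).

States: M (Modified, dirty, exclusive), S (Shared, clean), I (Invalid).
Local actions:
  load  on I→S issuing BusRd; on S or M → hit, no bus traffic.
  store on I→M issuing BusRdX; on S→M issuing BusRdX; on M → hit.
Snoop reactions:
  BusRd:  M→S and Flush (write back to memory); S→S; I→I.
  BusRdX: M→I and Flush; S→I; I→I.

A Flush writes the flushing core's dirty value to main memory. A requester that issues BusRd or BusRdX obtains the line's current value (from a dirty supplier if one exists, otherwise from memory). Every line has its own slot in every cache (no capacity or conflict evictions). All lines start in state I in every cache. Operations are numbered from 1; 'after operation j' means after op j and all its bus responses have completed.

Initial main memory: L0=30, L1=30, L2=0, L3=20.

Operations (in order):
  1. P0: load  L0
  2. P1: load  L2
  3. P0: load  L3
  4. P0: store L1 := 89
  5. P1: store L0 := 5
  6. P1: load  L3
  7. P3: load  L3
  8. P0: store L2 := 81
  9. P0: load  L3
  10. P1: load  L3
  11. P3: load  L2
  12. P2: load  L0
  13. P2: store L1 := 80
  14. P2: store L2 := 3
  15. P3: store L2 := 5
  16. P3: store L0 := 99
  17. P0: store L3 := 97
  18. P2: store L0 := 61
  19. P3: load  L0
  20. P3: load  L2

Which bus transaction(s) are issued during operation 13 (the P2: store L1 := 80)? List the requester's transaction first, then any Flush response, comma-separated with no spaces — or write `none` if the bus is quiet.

[1] P0: load  L0 | P0:S(30), P1:I, P2:I, P3:I | bus: BusRd
[2] P1: load  L2 | P0:I, P1:S(0), P2:I, P3:I | bus: BusRd
[3] P0: load  L3 | P0:S(20), P1:I, P2:I, P3:I | bus: BusRd
[4] P0: store L1 := 89 | P0:M(89), P1:I, P2:I, P3:I | bus: BusRdX
[5] P1: store L0 := 5 | P0:I, P1:M(5), P2:I, P3:I | bus: BusRdX
[6] P1: load  L3 | P0:S(20), P1:S(20), P2:I, P3:I | bus: BusRd
[7] P3: load  L3 | P0:S(20), P1:S(20), P2:I, P3:S(20) | bus: BusRd
[8] P0: store L2 := 81 | P0:M(81), P1:I, P2:I, P3:I | bus: BusRdX
[9] P0: load  L3 | P0:S(20), P1:S(20), P2:I, P3:S(20) | bus: none
[10] P1: load  L3 | P0:S(20), P1:S(20), P2:I, P3:S(20) | bus: none
[11] P3: load  L2 | P0:S(81), P1:I, P2:I, P3:S(81) | bus: BusRd,Flush
[12] P2: load  L0 | P0:I, P1:S(5), P2:S(5), P3:I | bus: BusRd,Flush
[13] P2: store L1 := 80 | P0:I, P1:I, P2:M(80), P3:I | bus: BusRdX,Flush
[14] P2: store L2 := 3 | P0:I, P1:I, P2:M(3), P3:I | bus: BusRdX
[15] P3: store L2 := 5 | P0:I, P1:I, P2:I, P3:M(5) | bus: BusRdX,Flush
[16] P3: store L0 := 99 | P0:I, P1:I, P2:I, P3:M(99) | bus: BusRdX
[17] P0: store L3 := 97 | P0:M(97), P1:I, P2:I, P3:I | bus: BusRdX
[18] P2: store L0 := 61 | P0:I, P1:I, P2:M(61), P3:I | bus: BusRdX,Flush
[19] P3: load  L0 | P0:I, P1:I, P2:S(61), P3:S(61) | bus: BusRd,Flush
[20] P3: load  L2 | P0:I, P1:I, P2:I, P3:M(5) | bus: none

bus = BusRdX,Flush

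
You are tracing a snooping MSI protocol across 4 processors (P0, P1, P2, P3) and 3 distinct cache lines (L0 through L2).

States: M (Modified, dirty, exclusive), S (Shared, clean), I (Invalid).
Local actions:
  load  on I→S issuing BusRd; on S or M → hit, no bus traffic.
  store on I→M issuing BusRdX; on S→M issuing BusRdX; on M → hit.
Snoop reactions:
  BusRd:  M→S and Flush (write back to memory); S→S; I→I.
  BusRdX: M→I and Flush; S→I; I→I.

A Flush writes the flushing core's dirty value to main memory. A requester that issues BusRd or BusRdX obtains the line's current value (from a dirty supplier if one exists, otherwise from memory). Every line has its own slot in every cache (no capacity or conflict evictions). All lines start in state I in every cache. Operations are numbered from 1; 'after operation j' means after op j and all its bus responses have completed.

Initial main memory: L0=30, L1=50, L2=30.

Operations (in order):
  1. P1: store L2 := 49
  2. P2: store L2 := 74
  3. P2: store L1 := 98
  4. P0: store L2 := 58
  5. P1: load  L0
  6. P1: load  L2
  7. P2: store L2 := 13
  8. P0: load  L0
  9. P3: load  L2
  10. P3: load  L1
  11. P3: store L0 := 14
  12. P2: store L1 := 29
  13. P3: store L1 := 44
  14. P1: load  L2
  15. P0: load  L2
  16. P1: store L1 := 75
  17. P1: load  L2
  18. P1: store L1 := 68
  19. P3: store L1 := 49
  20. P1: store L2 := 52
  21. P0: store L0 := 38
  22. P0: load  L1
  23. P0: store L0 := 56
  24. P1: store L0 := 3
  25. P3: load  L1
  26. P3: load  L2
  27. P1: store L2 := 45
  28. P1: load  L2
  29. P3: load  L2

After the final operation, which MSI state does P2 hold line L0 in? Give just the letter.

step 1: P1: store L2 := 49  ⟶  IMII  (L2)  txn=BusRdX  M[L2]=30
step 2: P2: store L2 := 74  ⟶  IIMI  (L2)  txn=BusRdX+Flush  M[L2]=49
step 3: P2: store L1 := 98  ⟶  IIMI  (L1)  txn=BusRdX  M[L1]=50
step 4: P0: store L2 := 58  ⟶  MIII  (L2)  txn=BusRdX+Flush  M[L2]=74
step 5: P1: load  L0  ⟶  ISII  (L0)  txn=BusRd  M[L0]=30
step 6: P1: load  L2  ⟶  SSII  (L2)  txn=BusRd+Flush  M[L2]=58
step 7: P2: store L2 := 13  ⟶  IIMI  (L2)  txn=BusRdX  M[L2]=58
step 8: P0: load  L0  ⟶  SSII  (L0)  txn=BusRd  M[L0]=30
step 9: P3: load  L2  ⟶  IISS  (L2)  txn=BusRd+Flush  M[L2]=13
step 10: P3: load  L1  ⟶  IISS  (L1)  txn=BusRd+Flush  M[L1]=98
step 11: P3: store L0 := 14  ⟶  IIIM  (L0)  txn=BusRdX  M[L0]=30
step 12: P2: store L1 := 29  ⟶  IIMI  (L1)  txn=BusRdX  M[L1]=98
step 13: P3: store L1 := 44  ⟶  IIIM  (L1)  txn=BusRdX+Flush  M[L1]=29
step 14: P1: load  L2  ⟶  ISSS  (L2)  txn=BusRd  M[L2]=13
step 15: P0: load  L2  ⟶  SSSS  (L2)  txn=BusRd  M[L2]=13
step 16: P1: store L1 := 75  ⟶  IMII  (L1)  txn=BusRdX+Flush  M[L1]=44
step 17: P1: load  L2  ⟶  SSSS  (L2)  txn=∅  M[L2]=13
step 18: P1: store L1 := 68  ⟶  IMII  (L1)  txn=∅  M[L1]=44
step 19: P3: store L1 := 49  ⟶  IIIM  (L1)  txn=BusRdX+Flush  M[L1]=68
step 20: P1: store L2 := 52  ⟶  IMII  (L2)  txn=BusRdX  M[L2]=13
step 21: P0: store L0 := 38  ⟶  MIII  (L0)  txn=BusRdX+Flush  M[L0]=14
step 22: P0: load  L1  ⟶  SIIS  (L1)  txn=BusRd+Flush  M[L1]=49
step 23: P0: store L0 := 56  ⟶  MIII  (L0)  txn=∅  M[L0]=14
step 24: P1: store L0 := 3  ⟶  IMII  (L0)  txn=BusRdX+Flush  M[L0]=56
step 25: P3: load  L1  ⟶  SIIS  (L1)  txn=∅  M[L1]=49
step 26: P3: load  L2  ⟶  ISIS  (L2)  txn=BusRd+Flush  M[L2]=52
step 27: P1: store L2 := 45  ⟶  IMII  (L2)  txn=BusRdX  M[L2]=52
step 28: P1: load  L2  ⟶  IMII  (L2)  txn=∅  M[L2]=52
step 29: P3: load  L2  ⟶  ISIS  (L2)  txn=BusRd+Flush  M[L2]=45

state = I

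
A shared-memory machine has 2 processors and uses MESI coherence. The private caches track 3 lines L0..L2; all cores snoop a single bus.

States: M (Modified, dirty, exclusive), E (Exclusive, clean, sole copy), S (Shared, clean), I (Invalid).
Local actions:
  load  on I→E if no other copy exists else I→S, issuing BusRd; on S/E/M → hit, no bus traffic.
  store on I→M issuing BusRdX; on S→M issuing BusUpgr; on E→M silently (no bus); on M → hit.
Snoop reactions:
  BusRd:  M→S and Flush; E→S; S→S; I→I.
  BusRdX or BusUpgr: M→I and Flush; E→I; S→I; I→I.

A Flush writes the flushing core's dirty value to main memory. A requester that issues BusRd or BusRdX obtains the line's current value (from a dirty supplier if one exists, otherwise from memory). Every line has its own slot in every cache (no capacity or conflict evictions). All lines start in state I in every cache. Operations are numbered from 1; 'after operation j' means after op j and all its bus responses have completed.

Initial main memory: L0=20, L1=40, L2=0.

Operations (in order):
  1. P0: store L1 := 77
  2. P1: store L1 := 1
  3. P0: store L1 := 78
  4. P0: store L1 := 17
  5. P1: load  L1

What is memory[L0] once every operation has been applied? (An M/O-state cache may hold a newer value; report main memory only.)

[1] P0: store L1 := 77 | P0:M(77), P1:I | bus: BusRdX
[2] P1: store L1 := 1 | P0:I, P1:M(1) | bus: BusRdX,Flush
[3] P0: store L1 := 78 | P0:M(78), P1:I | bus: BusRdX,Flush
[4] P0: store L1 := 17 | P0:M(17), P1:I | bus: none
[5] P1: load  L1 | P0:S(17), P1:S(17) | bus: BusRd,Flush

memory[L0] = 20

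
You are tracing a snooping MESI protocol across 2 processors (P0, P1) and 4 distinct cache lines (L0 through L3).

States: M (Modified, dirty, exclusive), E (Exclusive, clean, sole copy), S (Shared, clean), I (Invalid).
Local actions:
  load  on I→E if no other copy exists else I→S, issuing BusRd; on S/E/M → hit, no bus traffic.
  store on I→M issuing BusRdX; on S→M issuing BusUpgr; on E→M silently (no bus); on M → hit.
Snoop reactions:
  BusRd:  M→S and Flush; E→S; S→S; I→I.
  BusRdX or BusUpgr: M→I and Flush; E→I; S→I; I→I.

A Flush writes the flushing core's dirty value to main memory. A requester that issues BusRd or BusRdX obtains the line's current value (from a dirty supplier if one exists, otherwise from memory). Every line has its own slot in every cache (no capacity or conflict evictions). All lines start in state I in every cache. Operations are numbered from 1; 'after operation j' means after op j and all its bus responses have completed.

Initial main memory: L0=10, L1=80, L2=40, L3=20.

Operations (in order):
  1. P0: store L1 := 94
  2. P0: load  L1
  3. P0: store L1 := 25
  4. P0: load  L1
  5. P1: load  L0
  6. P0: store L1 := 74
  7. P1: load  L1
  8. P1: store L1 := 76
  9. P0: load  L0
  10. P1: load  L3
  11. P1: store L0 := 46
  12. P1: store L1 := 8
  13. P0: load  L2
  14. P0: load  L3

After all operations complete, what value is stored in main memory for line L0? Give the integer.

1. P0: store L1 := 94  bus=[BusRdX]  L1: P0=M P1=I  mem[L1]=80
2. P0: load  L1  bus=[-]  L1: P0=M P1=I  mem[L1]=80
3. P0: store L1 := 25  bus=[-]  L1: P0=M P1=I  mem[L1]=80
4. P0: load  L1  bus=[-]  L1: P0=M P1=I  mem[L1]=80
5. P1: load  L0  bus=[BusRd]  L0: P0=I P1=E  mem[L0]=10
6. P0: store L1 := 74  bus=[-]  L1: P0=M P1=I  mem[L1]=80
7. P1: load  L1  bus=[BusRd,Flush]  L1: P0=S P1=S  mem[L1]=74
8. P1: store L1 := 76  bus=[BusUpgr]  L1: P0=I P1=M  mem[L1]=74
9. P0: load  L0  bus=[BusRd]  L0: P0=S P1=S  mem[L0]=10
10. P1: load  L3  bus=[BusRd]  L3: P0=I P1=E  mem[L3]=20
11. P1: store L0 := 46  bus=[BusUpgr]  L0: P0=I P1=M  mem[L0]=10
12. P1: store L1 := 8  bus=[-]  L1: P0=I P1=M  mem[L1]=74
13. P0: load  L2  bus=[BusRd]  L2: P0=E P1=I  mem[L2]=40
14. P0: load  L3  bus=[BusRd]  L3: P0=S P1=S  mem[L3]=20

memory[L0] = 10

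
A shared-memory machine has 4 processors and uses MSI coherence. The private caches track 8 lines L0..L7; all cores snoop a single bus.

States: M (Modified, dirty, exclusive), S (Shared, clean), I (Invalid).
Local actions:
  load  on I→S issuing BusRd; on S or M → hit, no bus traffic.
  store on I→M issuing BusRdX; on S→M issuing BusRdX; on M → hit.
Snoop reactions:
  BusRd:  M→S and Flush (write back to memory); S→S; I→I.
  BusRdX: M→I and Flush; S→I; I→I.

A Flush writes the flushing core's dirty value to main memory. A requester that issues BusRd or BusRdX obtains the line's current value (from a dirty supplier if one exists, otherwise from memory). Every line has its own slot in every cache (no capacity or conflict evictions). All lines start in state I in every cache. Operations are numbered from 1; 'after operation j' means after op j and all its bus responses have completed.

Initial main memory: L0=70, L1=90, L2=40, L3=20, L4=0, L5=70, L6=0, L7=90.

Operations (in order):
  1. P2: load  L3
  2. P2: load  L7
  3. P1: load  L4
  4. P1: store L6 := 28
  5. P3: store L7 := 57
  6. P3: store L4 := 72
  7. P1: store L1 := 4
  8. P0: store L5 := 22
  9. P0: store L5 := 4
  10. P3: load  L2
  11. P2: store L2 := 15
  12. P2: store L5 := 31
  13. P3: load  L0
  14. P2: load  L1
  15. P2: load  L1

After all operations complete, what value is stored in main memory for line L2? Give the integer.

[1] P2: load  L3 | P0:I, P1:I, P2:S(20), P3:I | bus: BusRd
[2] P2: load  L7 | P0:I, P1:I, P2:S(90), P3:I | bus: BusRd
[3] P1: load  L4 | P0:I, P1:S(0), P2:I, P3:I | bus: BusRd
[4] P1: store L6 := 28 | P0:I, P1:M(28), P2:I, P3:I | bus: BusRdX
[5] P3: store L7 := 57 | P0:I, P1:I, P2:I, P3:M(57) | bus: BusRdX
[6] P3: store L4 := 72 | P0:I, P1:I, P2:I, P3:M(72) | bus: BusRdX
[7] P1: store L1 := 4 | P0:I, P1:M(4), P2:I, P3:I | bus: BusRdX
[8] P0: store L5 := 22 | P0:M(22), P1:I, P2:I, P3:I | bus: BusRdX
[9] P0: store L5 := 4 | P0:M(4), P1:I, P2:I, P3:I | bus: none
[10] P3: load  L2 | P0:I, P1:I, P2:I, P3:S(40) | bus: BusRd
[11] P2: store L2 := 15 | P0:I, P1:I, P2:M(15), P3:I | bus: BusRdX
[12] P2: store L5 := 31 | P0:I, P1:I, P2:M(31), P3:I | bus: BusRdX,Flush
[13] P3: load  L0 | P0:I, P1:I, P2:I, P3:S(70) | bus: BusRd
[14] P2: load  L1 | P0:I, P1:S(4), P2:S(4), P3:I | bus: BusRd,Flush
[15] P2: load  L1 | P0:I, P1:S(4), P2:S(4), P3:I | bus: none

memory[L2] = 40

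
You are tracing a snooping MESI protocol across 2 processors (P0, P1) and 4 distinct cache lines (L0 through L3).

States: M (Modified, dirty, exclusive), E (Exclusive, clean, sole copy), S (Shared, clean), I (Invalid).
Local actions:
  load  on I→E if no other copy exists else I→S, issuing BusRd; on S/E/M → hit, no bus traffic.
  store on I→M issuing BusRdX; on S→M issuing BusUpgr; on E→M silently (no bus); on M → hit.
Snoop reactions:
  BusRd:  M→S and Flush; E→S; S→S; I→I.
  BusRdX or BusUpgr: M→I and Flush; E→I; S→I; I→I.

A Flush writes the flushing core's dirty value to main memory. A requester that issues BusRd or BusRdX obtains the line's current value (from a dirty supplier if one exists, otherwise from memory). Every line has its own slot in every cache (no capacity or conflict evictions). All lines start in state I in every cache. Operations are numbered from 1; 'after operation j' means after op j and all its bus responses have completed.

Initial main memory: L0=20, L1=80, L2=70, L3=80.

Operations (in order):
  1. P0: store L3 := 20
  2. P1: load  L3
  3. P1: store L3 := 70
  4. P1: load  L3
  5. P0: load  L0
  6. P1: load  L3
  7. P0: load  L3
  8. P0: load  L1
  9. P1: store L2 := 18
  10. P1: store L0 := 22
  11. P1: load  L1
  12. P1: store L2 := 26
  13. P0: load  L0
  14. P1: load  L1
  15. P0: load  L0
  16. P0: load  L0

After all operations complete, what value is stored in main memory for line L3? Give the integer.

step 1: P0: store L3 := 20  ⟶  MI  (L3)  txn=BusRdX  M[L3]=80
step 2: P1: load  L3  ⟶  SS  (L3)  txn=BusRd+Flush  M[L3]=20
step 3: P1: store L3 := 70  ⟶  IM  (L3)  txn=BusUpgr  M[L3]=20
step 4: P1: load  L3  ⟶  IM  (L3)  txn=∅  M[L3]=20
step 5: P0: load  L0  ⟶  EI  (L0)  txn=BusRd  M[L0]=20
step 6: P1: load  L3  ⟶  IM  (L3)  txn=∅  M[L3]=20
step 7: P0: load  L3  ⟶  SS  (L3)  txn=BusRd+Flush  M[L3]=70
step 8: P0: load  L1  ⟶  EI  (L1)  txn=BusRd  M[L1]=80
step 9: P1: store L2 := 18  ⟶  IM  (L2)  txn=BusRdX  M[L2]=70
step 10: P1: store L0 := 22  ⟶  IM  (L0)  txn=BusRdX  M[L0]=20
step 11: P1: load  L1  ⟶  SS  (L1)  txn=BusRd  M[L1]=80
step 12: P1: store L2 := 26  ⟶  IM  (L2)  txn=∅  M[L2]=70
step 13: P0: load  L0  ⟶  SS  (L0)  txn=BusRd+Flush  M[L0]=22
step 14: P1: load  L1  ⟶  SS  (L1)  txn=∅  M[L1]=80
step 15: P0: load  L0  ⟶  SS  (L0)  txn=∅  M[L0]=22
step 16: P0: load  L0  ⟶  SS  (L0)  txn=∅  M[L0]=22

memory[L3] = 70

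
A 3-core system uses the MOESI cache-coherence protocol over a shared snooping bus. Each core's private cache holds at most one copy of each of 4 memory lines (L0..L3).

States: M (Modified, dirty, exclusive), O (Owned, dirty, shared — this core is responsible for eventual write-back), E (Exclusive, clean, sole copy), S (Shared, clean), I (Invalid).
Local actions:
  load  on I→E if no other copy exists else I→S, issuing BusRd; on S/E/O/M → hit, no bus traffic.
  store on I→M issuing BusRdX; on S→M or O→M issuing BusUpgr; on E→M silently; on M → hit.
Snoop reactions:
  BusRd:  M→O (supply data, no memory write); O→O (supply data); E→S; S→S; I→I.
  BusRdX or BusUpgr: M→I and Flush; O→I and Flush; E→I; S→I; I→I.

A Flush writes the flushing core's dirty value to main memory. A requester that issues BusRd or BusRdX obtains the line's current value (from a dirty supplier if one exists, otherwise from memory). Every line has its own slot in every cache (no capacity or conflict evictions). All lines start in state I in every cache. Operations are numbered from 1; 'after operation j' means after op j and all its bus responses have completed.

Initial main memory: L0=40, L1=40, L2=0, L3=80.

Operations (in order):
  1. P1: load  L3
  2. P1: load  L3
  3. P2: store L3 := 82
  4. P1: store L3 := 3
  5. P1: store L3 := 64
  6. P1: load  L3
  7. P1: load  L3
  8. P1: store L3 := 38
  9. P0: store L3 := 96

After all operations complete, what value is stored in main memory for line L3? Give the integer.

  op1 P1: load  L3 → I/E/I on L3; bus BusRd; mem=80
  op2 P1: load  L3 → I/E/I on L3; bus (none); mem=80
  op3 P2: store L3 := 82 → I/I/M on L3; bus BusRdX; mem=80
  op4 P1: store L3 := 3 → I/M/I on L3; bus BusRdX Flush; mem=82
  op5 P1: store L3 := 64 → I/M/I on L3; bus (none); mem=82
  op6 P1: load  L3 → I/M/I on L3; bus (none); mem=82
  op7 P1: load  L3 → I/M/I on L3; bus (none); mem=82
  op8 P1: store L3 := 38 → I/M/I on L3; bus (none); mem=82
  op9 P0: store L3 := 96 → M/I/I on L3; bus BusRdX Flush; mem=38

memory[L3] = 38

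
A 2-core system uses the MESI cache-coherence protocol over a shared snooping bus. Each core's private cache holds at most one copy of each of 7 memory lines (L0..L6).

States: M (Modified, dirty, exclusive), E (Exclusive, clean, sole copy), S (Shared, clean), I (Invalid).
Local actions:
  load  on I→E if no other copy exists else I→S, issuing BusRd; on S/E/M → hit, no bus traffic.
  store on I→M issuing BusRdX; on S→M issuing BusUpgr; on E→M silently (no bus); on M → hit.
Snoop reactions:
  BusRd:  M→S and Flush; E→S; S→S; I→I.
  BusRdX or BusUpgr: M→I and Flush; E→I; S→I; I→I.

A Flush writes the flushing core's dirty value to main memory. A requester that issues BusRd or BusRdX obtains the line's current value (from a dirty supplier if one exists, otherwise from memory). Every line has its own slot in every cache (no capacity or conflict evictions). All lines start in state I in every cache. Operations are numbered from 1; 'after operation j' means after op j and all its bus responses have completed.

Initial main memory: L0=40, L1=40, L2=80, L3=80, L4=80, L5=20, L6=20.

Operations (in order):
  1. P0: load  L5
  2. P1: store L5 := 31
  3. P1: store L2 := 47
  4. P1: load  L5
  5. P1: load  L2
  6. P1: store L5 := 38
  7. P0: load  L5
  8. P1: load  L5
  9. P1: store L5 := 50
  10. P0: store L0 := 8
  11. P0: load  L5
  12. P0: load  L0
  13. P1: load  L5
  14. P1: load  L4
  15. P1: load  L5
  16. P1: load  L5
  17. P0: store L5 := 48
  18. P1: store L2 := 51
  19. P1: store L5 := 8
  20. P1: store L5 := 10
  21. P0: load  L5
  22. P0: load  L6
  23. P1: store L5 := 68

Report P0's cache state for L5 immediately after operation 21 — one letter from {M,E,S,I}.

state = S

1. P0: load  L5  bus=[BusRd]  L5: P0=E P1=I  mem[L5]=20
2. P1: store L5 := 31  bus=[BusRdX]  L5: P0=I P1=M  mem[L5]=20
3. P1: store L2 := 47  bus=[BusRdX]  L2: P0=I P1=M  mem[L2]=80
4. P1: load  L5  bus=[-]  L5: P0=I P1=M  mem[L5]=20
5. P1: load  L2  bus=[-]  L2: P0=I P1=M  mem[L2]=80
6. P1: store L5 := 38  bus=[-]  L5: P0=I P1=M  mem[L5]=20
7. P0: load  L5  bus=[BusRd,Flush]  L5: P0=S P1=S  mem[L5]=38
8. P1: load  L5  bus=[-]  L5: P0=S P1=S  mem[L5]=38
9. P1: store L5 := 50  bus=[BusUpgr]  L5: P0=I P1=M  mem[L5]=38
10. P0: store L0 := 8  bus=[BusRdX]  L0: P0=M P1=I  mem[L0]=40
11. P0: load  L5  bus=[BusRd,Flush]  L5: P0=S P1=S  mem[L5]=50
12. P0: load  L0  bus=[-]  L0: P0=M P1=I  mem[L0]=40
13. P1: load  L5  bus=[-]  L5: P0=S P1=S  mem[L5]=50
14. P1: load  L4  bus=[BusRd]  L4: P0=I P1=E  mem[L4]=80
15. P1: load  L5  bus=[-]  L5: P0=S P1=S  mem[L5]=50
16. P1: load  L5  bus=[-]  L5: P0=S P1=S  mem[L5]=50
17. P0: store L5 := 48  bus=[BusUpgr]  L5: P0=M P1=I  mem[L5]=50
18. P1: store L2 := 51  bus=[-]  L2: P0=I P1=M  mem[L2]=80
19. P1: store L5 := 8  bus=[BusRdX,Flush]  L5: P0=I P1=M  mem[L5]=48
20. P1: store L5 := 10  bus=[-]  L5: P0=I P1=M  mem[L5]=48
21. P0: load  L5  bus=[BusRd,Flush]  L5: P0=S P1=S  mem[L5]=10
22. P0: load  L6  bus=[BusRd]  L6: P0=E P1=I  mem[L6]=20
23. P1: store L5 := 68  bus=[BusUpgr]  L5: P0=I P1=M  mem[L5]=10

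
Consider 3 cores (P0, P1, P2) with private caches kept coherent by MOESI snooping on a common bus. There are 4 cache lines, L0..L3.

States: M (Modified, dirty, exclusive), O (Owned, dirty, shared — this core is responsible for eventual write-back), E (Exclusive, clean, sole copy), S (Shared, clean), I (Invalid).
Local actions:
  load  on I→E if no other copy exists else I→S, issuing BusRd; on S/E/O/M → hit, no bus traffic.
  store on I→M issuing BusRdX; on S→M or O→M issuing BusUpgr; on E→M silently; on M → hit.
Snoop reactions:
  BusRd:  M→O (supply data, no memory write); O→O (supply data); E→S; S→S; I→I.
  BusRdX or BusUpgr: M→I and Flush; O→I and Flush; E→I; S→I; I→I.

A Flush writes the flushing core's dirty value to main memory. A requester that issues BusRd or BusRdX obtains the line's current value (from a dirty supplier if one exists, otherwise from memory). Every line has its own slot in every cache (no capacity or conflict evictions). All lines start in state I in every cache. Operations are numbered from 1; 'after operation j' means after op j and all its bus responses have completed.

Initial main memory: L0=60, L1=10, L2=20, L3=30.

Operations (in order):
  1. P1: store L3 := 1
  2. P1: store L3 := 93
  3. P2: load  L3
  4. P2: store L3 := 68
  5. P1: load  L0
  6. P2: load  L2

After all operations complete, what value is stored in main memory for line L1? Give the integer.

1. P1: store L3 := 1  bus=[BusRdX]  L3: P0=I P1=M P2=I  mem[L3]=30
2. P1: store L3 := 93  bus=[-]  L3: P0=I P1=M P2=I  mem[L3]=30
3. P2: load  L3  bus=[BusRd]  L3: P0=I P1=O P2=S  mem[L3]=30
4. P2: store L3 := 68  bus=[BusUpgr,Flush]  L3: P0=I P1=I P2=M  mem[L3]=93
5. P1: load  L0  bus=[BusRd]  L0: P0=I P1=E P2=I  mem[L0]=60
6. P2: load  L2  bus=[BusRd]  L2: P0=I P1=I P2=E  mem[L2]=20

memory[L1] = 10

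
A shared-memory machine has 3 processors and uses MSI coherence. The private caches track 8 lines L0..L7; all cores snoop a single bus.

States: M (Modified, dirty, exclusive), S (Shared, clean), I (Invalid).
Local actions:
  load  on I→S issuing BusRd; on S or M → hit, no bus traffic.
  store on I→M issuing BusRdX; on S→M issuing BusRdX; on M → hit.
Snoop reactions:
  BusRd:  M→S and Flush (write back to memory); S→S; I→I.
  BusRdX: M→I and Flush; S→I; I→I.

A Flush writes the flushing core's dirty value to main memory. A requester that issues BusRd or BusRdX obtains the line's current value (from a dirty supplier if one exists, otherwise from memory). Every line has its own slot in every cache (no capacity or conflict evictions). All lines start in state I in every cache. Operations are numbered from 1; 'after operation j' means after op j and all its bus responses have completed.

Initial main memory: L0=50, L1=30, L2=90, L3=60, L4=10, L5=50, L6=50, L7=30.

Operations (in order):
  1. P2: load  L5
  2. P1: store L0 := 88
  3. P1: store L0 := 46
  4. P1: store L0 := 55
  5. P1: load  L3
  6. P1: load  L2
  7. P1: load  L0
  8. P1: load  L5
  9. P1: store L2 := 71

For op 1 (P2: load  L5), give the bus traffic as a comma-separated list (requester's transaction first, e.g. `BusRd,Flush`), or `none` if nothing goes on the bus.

  op1 P2: load  L5 → I/I/S on L5; bus BusRd; mem=50
  op2 P1: store L0 := 88 → I/M/I on L0; bus BusRdX; mem=50
  op3 P1: store L0 := 46 → I/M/I on L0; bus (none); mem=50
  op4 P1: store L0 := 55 → I/M/I on L0; bus (none); mem=50
  op5 P1: load  L3 → I/S/I on L3; bus BusRd; mem=60
  op6 P1: load  L2 → I/S/I on L2; bus BusRd; mem=90
  op7 P1: load  L0 → I/M/I on L0; bus (none); mem=50
  op8 P1: load  L5 → I/S/S on L5; bus BusRd; mem=50
  op9 P1: store L2 := 71 → I/M/I on L2; bus BusRdX; mem=90

bus = BusRd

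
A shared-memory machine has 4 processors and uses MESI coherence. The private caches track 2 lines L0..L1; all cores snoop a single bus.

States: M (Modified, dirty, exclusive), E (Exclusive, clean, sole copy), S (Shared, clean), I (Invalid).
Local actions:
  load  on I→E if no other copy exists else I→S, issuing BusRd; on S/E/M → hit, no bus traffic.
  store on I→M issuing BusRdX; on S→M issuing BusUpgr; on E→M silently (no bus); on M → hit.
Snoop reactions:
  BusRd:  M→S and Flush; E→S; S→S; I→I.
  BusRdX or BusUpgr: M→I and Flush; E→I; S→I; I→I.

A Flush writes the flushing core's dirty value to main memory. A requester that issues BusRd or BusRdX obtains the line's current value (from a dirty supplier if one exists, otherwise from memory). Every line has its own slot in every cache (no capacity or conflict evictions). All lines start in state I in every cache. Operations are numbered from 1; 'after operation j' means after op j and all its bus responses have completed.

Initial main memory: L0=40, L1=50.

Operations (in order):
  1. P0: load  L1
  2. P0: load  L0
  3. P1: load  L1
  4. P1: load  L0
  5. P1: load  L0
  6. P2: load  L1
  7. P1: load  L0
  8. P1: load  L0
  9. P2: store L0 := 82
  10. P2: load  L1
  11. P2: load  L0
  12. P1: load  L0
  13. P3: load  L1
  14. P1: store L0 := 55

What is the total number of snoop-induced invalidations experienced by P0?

[1] P0: load  L1 | P0:E(50), P1:I, P2:I, P3:I | bus: BusRd
[2] P0: load  L0 | P0:E(40), P1:I, P2:I, P3:I | bus: BusRd
[3] P1: load  L1 | P0:S(50), P1:S(50), P2:I, P3:I | bus: BusRd
[4] P1: load  L0 | P0:S(40), P1:S(40), P2:I, P3:I | bus: BusRd
[5] P1: load  L0 | P0:S(40), P1:S(40), P2:I, P3:I | bus: none
[6] P2: load  L1 | P0:S(50), P1:S(50), P2:S(50), P3:I | bus: BusRd
[7] P1: load  L0 | P0:S(40), P1:S(40), P2:I, P3:I | bus: none
[8] P1: load  L0 | P0:S(40), P1:S(40), P2:I, P3:I | bus: none
[9] P2: store L0 := 82 | P0:I, P1:I, P2:M(82), P3:I | bus: BusRdX
[10] P2: load  L1 | P0:S(50), P1:S(50), P2:S(50), P3:I | bus: none
[11] P2: load  L0 | P0:I, P1:I, P2:M(82), P3:I | bus: none
[12] P1: load  L0 | P0:I, P1:S(82), P2:S(82), P3:I | bus: BusRd,Flush
[13] P3: load  L1 | P0:S(50), P1:S(50), P2:S(50), P3:S(50) | bus: BusRd
[14] P1: store L0 := 55 | P0:I, P1:M(55), P2:I, P3:I | bus: BusUpgr

invalidations = 1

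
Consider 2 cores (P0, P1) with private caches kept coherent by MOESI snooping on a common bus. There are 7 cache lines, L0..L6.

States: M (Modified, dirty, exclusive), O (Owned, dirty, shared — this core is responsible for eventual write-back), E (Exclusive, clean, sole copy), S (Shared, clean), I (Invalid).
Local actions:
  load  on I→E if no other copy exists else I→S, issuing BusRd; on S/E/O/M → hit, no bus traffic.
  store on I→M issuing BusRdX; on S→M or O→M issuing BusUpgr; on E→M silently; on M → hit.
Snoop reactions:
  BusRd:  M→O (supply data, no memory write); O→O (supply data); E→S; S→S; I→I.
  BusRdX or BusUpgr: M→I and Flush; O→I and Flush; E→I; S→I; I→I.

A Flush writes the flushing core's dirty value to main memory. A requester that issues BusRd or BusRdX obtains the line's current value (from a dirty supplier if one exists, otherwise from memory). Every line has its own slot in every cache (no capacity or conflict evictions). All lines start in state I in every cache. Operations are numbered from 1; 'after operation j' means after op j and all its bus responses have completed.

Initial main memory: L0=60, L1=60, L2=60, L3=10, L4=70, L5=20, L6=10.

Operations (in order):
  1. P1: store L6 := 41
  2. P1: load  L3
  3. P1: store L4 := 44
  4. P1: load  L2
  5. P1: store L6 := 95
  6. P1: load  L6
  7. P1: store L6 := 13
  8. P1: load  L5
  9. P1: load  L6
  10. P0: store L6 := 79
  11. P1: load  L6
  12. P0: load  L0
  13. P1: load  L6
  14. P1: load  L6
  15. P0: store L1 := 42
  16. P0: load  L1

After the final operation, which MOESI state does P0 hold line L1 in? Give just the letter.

1. P1: store L6 := 41  bus=[BusRdX]  L6: P0=I P1=M  mem[L6]=10
2. P1: load  L3  bus=[BusRd]  L3: P0=I P1=E  mem[L3]=10
3. P1: store L4 := 44  bus=[BusRdX]  L4: P0=I P1=M  mem[L4]=70
4. P1: load  L2  bus=[BusRd]  L2: P0=I P1=E  mem[L2]=60
5. P1: store L6 := 95  bus=[-]  L6: P0=I P1=M  mem[L6]=10
6. P1: load  L6  bus=[-]  L6: P0=I P1=M  mem[L6]=10
7. P1: store L6 := 13  bus=[-]  L6: P0=I P1=M  mem[L6]=10
8. P1: load  L5  bus=[BusRd]  L5: P0=I P1=E  mem[L5]=20
9. P1: load  L6  bus=[-]  L6: P0=I P1=M  mem[L6]=10
10. P0: store L6 := 79  bus=[BusRdX,Flush]  L6: P0=M P1=I  mem[L6]=13
11. P1: load  L6  bus=[BusRd]  L6: P0=O P1=S  mem[L6]=13
12. P0: load  L0  bus=[BusRd]  L0: P0=E P1=I  mem[L0]=60
13. P1: load  L6  bus=[-]  L6: P0=O P1=S  mem[L6]=13
14. P1: load  L6  bus=[-]  L6: P0=O P1=S  mem[L6]=13
15. P0: store L1 := 42  bus=[BusRdX]  L1: P0=M P1=I  mem[L1]=60
16. P0: load  L1  bus=[-]  L1: P0=M P1=I  mem[L1]=60

state = M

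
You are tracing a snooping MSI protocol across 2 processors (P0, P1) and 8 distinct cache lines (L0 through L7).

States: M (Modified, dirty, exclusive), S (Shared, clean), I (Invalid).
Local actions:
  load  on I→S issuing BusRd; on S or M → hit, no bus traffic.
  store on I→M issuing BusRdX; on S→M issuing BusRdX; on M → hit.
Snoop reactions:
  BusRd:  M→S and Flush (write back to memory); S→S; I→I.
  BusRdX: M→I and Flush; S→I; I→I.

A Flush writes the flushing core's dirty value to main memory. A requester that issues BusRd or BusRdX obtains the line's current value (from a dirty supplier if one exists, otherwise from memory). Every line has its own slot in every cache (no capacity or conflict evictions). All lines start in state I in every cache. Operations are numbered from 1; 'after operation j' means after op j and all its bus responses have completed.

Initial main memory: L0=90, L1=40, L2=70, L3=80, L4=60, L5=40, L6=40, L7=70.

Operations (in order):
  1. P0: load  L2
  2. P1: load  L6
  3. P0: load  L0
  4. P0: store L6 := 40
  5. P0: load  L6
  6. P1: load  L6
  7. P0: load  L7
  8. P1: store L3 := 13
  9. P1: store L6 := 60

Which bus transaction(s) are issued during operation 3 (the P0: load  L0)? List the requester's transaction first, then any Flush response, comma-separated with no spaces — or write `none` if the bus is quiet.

bus = BusRd

step 1: P0: load  L2  ⟶  SI  (L2)  txn=BusRd  M[L2]=70
step 2: P1: load  L6  ⟶  IS  (L6)  txn=BusRd  M[L6]=40
step 3: P0: load  L0  ⟶  SI  (L0)  txn=BusRd  M[L0]=90
step 4: P0: store L6 := 40  ⟶  MI  (L6)  txn=BusRdX  M[L6]=40
step 5: P0: load  L6  ⟶  MI  (L6)  txn=∅  M[L6]=40
step 6: P1: load  L6  ⟶  SS  (L6)  txn=BusRd+Flush  M[L6]=40
step 7: P0: load  L7  ⟶  SI  (L7)  txn=BusRd  M[L7]=70
step 8: P1: store L3 := 13  ⟶  IM  (L3)  txn=BusRdX  M[L3]=80
step 9: P1: store L6 := 60  ⟶  IM  (L6)  txn=BusRdX  M[L6]=40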